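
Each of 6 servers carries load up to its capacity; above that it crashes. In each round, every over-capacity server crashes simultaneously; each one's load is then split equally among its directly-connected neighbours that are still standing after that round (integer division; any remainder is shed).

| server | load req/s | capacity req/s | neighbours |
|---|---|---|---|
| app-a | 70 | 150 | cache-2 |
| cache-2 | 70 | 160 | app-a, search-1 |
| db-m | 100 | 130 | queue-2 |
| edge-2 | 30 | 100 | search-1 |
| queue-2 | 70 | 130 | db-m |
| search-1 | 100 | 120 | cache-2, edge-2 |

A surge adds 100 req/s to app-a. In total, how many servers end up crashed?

Round 1 — app-a at 170 > 150. app-a crashes.
  app-a sheds 170 req/s to cache-2: 170 each.
    cache-2: 70+170 = 240 > 160
Round 2 — cache-2 crashes.
  cache-2 sheds 240 req/s to search-1: 240 each.
    search-1: 100+240 = 340 > 120
Round 3 — search-1 crashes.
  search-1 sheds 340 req/s to edge-2: 340 each.
    edge-2: 30+340 = 370 > 100
Round 4 — edge-2 crashes.
  edge-2 sheds 370 req/s: no online neighbours, lost.
No further crashes.

4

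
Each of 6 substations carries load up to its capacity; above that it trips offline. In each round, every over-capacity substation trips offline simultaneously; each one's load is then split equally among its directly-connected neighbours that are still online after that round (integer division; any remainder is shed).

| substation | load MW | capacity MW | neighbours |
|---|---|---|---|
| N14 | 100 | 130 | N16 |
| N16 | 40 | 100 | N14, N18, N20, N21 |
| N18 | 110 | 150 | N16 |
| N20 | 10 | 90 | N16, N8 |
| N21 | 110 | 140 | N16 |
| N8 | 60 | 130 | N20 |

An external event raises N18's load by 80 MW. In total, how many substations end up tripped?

4

Round 1 — N18 at 190 > 150. N18 trips offline.
  N18 sheds 190 MW to N16: 190 each.
    N16: 40+190 = 230 > 100
Round 2 — N16 trips offline.
  N16 sheds 230 MW to N14, N20, N21: 76 each (2 lost).
    N14: 100+76 = 176 > 130
    N20: 10+76 = 86 ≤ 90
    N21: 110+76 = 186 > 140
Round 3 — N14, N21 trip offline.
  N14 sheds 176 MW: no online neighbours, lost.
  N21 sheds 186 MW: no online neighbours, lost.
No further trips.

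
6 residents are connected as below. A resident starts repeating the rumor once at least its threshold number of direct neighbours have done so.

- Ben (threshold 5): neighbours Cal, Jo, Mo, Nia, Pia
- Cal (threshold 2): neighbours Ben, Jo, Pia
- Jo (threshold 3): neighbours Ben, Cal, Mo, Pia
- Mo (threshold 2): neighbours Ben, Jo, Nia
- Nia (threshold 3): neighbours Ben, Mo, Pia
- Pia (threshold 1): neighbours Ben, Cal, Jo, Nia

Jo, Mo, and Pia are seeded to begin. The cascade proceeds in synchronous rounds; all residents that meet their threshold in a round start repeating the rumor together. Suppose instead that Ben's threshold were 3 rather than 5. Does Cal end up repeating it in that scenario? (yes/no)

With Ben's threshold at 3:
Round 1 — Jo, Mo, Pia start repeating the rumor (initial).
Round 2 — checking thresholds:
  Ben: 3 of 5 neighbours ≥ 3, starts repeating the rumor.
  Cal: 2 of 3 neighbours ≥ 2, starts repeating the rumor.
  Nia: 2 of 3 neighbours < 3, not yet.
Round 3 — checking thresholds:
  Nia: 3 of 3 neighbours ≥ 3, starts repeating the rumor.
Round 4 — no new spreads; cascade stops.

yes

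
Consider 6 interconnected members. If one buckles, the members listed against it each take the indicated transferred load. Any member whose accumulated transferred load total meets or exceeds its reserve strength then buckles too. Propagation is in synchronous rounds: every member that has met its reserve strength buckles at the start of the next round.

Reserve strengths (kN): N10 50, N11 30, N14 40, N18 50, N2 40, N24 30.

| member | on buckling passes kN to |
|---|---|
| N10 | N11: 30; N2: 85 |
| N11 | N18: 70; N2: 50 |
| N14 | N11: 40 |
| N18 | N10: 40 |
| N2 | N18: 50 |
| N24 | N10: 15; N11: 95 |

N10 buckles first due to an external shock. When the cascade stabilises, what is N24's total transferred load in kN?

0

Round 1 — N10 buckles (initial).
  N11: +30 → 30 ≥ 30
  N2: +85 → 85 ≥ 40
Round 2 — N11, N2 buckle.
  N18: +70+50 → 120 ≥ 50
Round 3 — N18 buckles.
No further bucklings.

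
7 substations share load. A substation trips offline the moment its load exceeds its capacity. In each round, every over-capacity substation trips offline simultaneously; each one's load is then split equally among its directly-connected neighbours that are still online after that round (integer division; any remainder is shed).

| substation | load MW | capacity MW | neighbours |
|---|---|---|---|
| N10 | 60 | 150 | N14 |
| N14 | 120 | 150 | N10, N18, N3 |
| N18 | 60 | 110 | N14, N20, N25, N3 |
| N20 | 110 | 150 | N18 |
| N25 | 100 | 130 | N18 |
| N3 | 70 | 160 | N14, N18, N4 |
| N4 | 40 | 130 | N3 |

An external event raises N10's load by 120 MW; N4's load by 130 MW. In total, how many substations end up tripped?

Round 1 — N10 at 180 > 150; N4 at 170 > 130. N10, N4 trip offline.
  N10 sheds 180 MW to N14: 180 each.
    N14: 120+180 = 300 > 150
  N4 sheds 170 MW to N3: 170 each.
    N3: 70+170 = 240 > 160
Round 2 — N14, N3 trip offline.
  N14 sheds 300 MW to N18: 300 each.
    N18: 60+300 = 360 > 110
  N3 sheds 240 MW to N18: 240 each.
    N18: 360+240 = 600 > 110
Round 3 — N18 trips offline.
  N18 sheds 600 MW to N20, N25: 300 each.
    N20: 110+300 = 410 > 150
    N25: 100+300 = 400 > 130
Round 4 — N20, N25 trip offline.
  N20 sheds 410 MW: no online neighbours, lost.
  N25 sheds 400 MW: no online neighbours, lost.
No further trips.

7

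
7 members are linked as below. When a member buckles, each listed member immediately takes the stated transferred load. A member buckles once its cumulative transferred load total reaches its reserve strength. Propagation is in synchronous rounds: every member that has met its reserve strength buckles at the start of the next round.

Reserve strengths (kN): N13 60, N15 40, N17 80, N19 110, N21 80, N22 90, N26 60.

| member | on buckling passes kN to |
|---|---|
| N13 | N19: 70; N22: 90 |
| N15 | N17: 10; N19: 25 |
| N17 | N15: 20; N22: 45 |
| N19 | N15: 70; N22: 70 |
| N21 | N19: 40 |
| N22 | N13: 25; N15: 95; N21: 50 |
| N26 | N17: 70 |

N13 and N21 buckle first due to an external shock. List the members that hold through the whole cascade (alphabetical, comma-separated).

Round 1 — N13, N21 buckle (initial).
  N19: +70+40 → 110 ≥ 110
  N22: +90 → 90 ≥ 90
Round 2 — N19, N22 buckle.
  N15: +70+95 → 165 ≥ 40
Round 3 — N15 buckles.
  N17: +10 → 10 < 80
No further bucklings.

N17, N26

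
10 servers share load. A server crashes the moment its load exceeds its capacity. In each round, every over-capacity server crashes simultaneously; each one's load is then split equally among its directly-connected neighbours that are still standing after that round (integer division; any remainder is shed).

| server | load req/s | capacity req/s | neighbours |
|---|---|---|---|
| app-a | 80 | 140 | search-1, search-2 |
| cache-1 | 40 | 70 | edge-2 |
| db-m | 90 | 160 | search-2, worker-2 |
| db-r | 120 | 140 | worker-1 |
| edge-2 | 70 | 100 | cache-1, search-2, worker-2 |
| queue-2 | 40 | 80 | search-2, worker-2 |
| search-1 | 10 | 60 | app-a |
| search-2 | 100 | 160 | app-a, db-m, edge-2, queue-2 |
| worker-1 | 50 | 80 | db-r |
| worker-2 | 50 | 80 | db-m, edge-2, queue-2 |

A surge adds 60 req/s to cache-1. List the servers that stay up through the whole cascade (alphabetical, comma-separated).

Round 1 — cache-1 at 100 > 70. cache-1 crashes.
  cache-1 sheds 100 req/s to edge-2: 100 each.
    edge-2: 70+100 = 170 > 100
Round 2 — edge-2 crashes.
  edge-2 sheds 170 req/s to search-2, worker-2: 85 each.
    search-2: 100+85 = 185 > 160
    worker-2: 50+85 = 135 > 80
Round 3 — search-2, worker-2 crash.
  search-2 sheds 185 req/s to app-a, db-m, queue-2: 61 each (2 lost).
    app-a: 80+61 = 141 > 140
    db-m: 90+61 = 151 ≤ 160
    queue-2: 40+61 = 101 > 80
  worker-2 sheds 135 req/s to db-m, queue-2: 67 each (1 lost).
    db-m: 151+67 = 218 > 160
    queue-2: 101+67 = 168 > 80
Round 4 — app-a, db-m, queue-2 crash.
  app-a sheds 141 req/s to search-1: 141 each.
    search-1: 10+141 = 151 > 60
  db-m sheds 218 req/s: no online neighbours, lost.
  queue-2 sheds 168 req/s: no online neighbours, lost.
Round 5 — search-1 crashes.
  search-1 sheds 151 req/s: no online neighbours, lost.
No further crashes.

db-r, worker-1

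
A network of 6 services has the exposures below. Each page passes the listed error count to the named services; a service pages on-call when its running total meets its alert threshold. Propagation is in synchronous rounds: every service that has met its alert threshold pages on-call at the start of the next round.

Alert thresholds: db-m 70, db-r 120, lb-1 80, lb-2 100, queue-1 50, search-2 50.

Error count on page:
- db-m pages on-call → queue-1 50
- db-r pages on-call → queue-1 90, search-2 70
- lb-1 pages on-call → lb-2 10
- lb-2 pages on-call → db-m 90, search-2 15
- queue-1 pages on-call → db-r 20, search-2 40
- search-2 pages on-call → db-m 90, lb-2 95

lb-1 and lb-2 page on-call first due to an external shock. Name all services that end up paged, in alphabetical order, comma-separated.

db-m, lb-1, lb-2, queue-1, search-2

Round 1 — lb-1, lb-2 page on-call (initial).
  db-m: +90 → 90 ≥ 70
  search-2: +15 → 15 < 50
Round 2 — db-m pages on-call.
  queue-1: +50 → 50 ≥ 50
Round 3 — queue-1 pages on-call.
  db-r: +20 → 20 < 120
  search-2: +40 → 55 ≥ 50
Round 4 — search-2 pages on-call.
No further pages.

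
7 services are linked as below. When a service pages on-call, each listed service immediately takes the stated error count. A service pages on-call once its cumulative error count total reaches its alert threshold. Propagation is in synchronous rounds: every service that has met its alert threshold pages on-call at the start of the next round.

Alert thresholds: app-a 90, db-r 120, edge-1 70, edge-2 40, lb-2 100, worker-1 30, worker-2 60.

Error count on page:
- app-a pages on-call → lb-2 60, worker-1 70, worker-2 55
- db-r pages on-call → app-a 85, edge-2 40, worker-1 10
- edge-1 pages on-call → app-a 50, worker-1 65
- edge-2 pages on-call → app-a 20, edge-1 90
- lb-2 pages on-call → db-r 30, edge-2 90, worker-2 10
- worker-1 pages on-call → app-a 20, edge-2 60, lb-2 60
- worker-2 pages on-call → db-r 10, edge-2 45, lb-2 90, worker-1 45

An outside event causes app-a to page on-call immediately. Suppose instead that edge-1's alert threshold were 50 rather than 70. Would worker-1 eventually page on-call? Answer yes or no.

yes

With edge-1's alert threshold at 50:
Round 1 — app-a pages on-call (initial).
  lb-2: +60 → 60 < 100
  worker-1: +70 → 70 ≥ 30
  worker-2: +55 → 55 < 60
Round 2 — worker-1 pages on-call.
  edge-2: +60 → 60 ≥ 40
  lb-2: +60 → 120 ≥ 100
Round 3 — edge-2, lb-2 page on-call.
  db-r: +30 → 30 < 120
  edge-1: +90 → 90 ≥ 50
  worker-2: +10 → 65 ≥ 60
Round 4 — edge-1, worker-2 page on-call.
  db-r: +10 → 40 < 120
No further pages.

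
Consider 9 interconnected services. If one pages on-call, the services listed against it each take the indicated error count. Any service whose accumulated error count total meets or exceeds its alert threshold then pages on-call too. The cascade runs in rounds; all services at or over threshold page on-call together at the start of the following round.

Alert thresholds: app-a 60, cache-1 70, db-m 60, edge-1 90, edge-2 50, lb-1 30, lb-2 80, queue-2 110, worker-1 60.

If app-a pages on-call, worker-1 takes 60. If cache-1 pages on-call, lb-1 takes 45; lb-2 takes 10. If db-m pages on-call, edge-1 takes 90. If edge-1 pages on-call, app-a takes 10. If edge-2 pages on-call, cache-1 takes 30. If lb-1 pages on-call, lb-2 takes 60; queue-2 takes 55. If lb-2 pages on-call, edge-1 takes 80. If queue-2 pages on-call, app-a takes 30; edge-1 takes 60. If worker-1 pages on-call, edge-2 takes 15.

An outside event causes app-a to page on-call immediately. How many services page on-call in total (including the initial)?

2

Round 1 — app-a pages on-call (initial).
  worker-1: +60 → 60 ≥ 60
Round 2 — worker-1 pages on-call.
  edge-2: +15 → 15 < 50
No further pages.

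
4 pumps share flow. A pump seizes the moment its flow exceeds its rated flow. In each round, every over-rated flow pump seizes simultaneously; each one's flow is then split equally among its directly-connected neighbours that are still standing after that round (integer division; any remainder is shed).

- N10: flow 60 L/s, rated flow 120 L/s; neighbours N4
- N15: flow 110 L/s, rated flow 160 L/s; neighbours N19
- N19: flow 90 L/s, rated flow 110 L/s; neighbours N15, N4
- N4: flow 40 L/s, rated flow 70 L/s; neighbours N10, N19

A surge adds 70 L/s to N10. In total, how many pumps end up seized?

Round 1 — N10 at 130 > 120. N10 seizes.
  N10 sheds 130 L/s to N4: 130 each.
    N4: 40+130 = 170 > 70
Round 2 — N4 seizes.
  N4 sheds 170 L/s to N19: 170 each.
    N19: 90+170 = 260 > 110
Round 3 — N19 seizes.
  N19 sheds 260 L/s to N15: 260 each.
    N15: 110+260 = 370 > 160
Round 4 — N15 seizes.
  N15 sheds 370 L/s: no online neighbours, lost.
No further seizures.

4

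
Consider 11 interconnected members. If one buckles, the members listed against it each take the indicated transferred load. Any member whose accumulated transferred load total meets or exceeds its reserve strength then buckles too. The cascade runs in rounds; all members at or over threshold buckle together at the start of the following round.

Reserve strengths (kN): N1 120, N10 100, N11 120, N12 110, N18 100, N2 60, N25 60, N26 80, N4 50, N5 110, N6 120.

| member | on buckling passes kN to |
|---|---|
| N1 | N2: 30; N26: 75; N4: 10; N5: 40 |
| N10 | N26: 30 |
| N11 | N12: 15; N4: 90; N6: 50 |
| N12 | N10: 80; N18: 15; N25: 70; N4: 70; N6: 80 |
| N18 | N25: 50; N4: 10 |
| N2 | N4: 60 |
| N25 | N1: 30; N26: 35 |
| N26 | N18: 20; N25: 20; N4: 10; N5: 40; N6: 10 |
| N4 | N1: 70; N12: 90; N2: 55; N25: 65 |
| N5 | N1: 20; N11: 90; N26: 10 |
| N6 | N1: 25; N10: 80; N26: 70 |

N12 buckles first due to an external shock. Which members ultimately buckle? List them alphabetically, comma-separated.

Round 1 — N12 buckles (initial).
  N10: +80 → 80 < 100
  N18: +15 → 15 < 100
  N25: +70 → 70 ≥ 60
  N4: +70 → 70 ≥ 50
  N6: +80 → 80 < 120
Round 2 — N25, N4 buckle.
  N1: +30+70 → 100 < 120
  N2: +55 → 55 < 60
  N26: +35 → 35 < 80
No further bucklings.

N12, N25, N4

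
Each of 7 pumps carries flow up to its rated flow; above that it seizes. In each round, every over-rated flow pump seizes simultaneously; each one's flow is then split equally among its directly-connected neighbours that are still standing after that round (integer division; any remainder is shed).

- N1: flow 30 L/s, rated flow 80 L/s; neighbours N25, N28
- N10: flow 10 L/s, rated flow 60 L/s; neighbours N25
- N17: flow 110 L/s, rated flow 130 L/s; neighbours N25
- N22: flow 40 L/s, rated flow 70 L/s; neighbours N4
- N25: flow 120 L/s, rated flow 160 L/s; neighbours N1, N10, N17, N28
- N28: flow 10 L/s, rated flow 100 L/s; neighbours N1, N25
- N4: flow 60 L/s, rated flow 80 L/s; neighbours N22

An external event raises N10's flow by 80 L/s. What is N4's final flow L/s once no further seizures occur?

60

Round 1 — N10 at 90 > 60. N10 seizes.
  N10 sheds 90 L/s to N25: 90 each.
    N25: 120+90 = 210 > 160
Round 2 — N25 seizes.
  N25 sheds 210 L/s to N1, N17, N28: 70 each.
    N1: 30+70 = 100 > 80
    N17: 110+70 = 180 > 130
    N28: 10+70 = 80 ≤ 100
Round 3 — N1, N17 seize.
  N1 sheds 100 L/s to N28: 100 each.
    N28: 80+100 = 180 > 100
  N17 sheds 180 L/s: no online neighbours, lost.
Round 4 — N28 seizes.
  N28 sheds 180 L/s: no online neighbours, lost.
No further seizures.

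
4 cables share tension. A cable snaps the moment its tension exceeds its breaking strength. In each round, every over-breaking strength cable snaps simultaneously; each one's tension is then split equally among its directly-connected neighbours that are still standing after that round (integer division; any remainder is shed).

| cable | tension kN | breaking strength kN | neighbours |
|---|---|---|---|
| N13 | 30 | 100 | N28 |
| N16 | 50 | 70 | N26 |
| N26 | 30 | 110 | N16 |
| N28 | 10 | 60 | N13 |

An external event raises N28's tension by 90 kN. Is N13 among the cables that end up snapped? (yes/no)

yes

Round 1 — N28 at 100 > 60. N28 snaps.
  N28 sheds 100 kN to N13: 100 each.
    N13: 30+100 = 130 > 100
Round 2 — N13 snaps.
  N13 sheds 130 kN: no online neighbours, lost.
No further breaks.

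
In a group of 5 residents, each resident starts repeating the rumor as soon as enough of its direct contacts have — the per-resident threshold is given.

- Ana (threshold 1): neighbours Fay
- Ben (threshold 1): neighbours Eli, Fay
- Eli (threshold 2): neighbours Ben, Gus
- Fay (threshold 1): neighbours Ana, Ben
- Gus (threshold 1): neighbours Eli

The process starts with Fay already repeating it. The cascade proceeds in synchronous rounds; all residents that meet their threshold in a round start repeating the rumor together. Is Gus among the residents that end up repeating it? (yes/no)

Round 1 — Fay starts repeating the rumor (initial).
Round 2 — checking thresholds:
  Ana: 1 of 1 neighbours ≥ 1, starts repeating the rumor.
  Ben: 1 of 2 neighbours ≥ 1, starts repeating the rumor.
Round 3 — no new spreads; cascade stops.

no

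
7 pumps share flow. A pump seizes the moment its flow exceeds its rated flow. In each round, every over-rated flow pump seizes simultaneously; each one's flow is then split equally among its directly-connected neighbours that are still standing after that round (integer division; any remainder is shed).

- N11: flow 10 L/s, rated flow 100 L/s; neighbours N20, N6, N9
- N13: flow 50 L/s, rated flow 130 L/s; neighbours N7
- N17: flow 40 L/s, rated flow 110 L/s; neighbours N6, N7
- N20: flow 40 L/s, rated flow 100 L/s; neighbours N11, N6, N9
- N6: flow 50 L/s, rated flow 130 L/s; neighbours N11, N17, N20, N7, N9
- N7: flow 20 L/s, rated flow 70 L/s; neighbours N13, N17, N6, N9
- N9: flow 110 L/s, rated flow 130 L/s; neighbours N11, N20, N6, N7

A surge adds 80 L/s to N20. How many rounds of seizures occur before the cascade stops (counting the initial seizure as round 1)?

Round 1 — N20 at 120 > 100. N20 seizes.
  N20 sheds 120 L/s to N11, N6, N9: 40 each.
    N11: 10+40 = 50 ≤ 100
    N6: 50+40 = 90 ≤ 130
    N9: 110+40 = 150 > 130
Round 2 — N9 seizes.
  N9 sheds 150 L/s to N11, N6, N7: 50 each.
    N11: 50+50 = 100 ≤ 100
    N6: 90+50 = 140 > 130
    N7: 20+50 = 70 ≤ 70
Round 3 — N6 seizes.
  N6 sheds 140 L/s to N11, N17, N7: 46 each (2 lost).
    N11: 100+46 = 146 > 100
    N17: 40+46 = 86 ≤ 110
    N7: 70+46 = 116 > 70
Round 4 — N11, N7 seize.
  N11 sheds 146 L/s: no online neighbours, lost.
  N7 sheds 116 L/s to N13, N17: 58 each.
    N13: 50+58 = 108 ≤ 130
    N17: 86+58 = 144 > 110
Round 5 — N17 seizes.
  N17 sheds 144 L/s: no online neighbours, lost.
No further seizures.

5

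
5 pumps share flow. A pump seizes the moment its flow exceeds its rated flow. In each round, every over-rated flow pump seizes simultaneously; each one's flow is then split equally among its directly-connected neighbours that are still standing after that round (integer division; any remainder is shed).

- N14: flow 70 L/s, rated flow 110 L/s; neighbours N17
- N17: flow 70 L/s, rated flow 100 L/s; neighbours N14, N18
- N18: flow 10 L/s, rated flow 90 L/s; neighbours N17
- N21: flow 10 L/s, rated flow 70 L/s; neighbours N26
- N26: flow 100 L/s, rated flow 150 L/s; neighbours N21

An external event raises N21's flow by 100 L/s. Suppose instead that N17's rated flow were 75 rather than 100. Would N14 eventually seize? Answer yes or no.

no

With N17's rated flow at 75:
Round 1 — N21 at 110 > 70. N21 seizes.
  N21 sheds 110 L/s to N26: 110 each.
    N26: 100+110 = 210 > 150
Round 2 — N26 seizes.
  N26 sheds 210 L/s: no online neighbours, lost.
No further seizures.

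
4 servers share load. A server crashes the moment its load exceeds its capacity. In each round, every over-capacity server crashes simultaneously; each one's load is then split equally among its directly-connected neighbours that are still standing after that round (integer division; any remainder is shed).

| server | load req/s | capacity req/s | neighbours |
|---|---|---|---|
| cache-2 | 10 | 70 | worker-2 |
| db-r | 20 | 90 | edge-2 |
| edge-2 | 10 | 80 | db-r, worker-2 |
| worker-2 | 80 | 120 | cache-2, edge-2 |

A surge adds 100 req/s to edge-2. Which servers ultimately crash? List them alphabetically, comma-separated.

cache-2, edge-2, worker-2

Round 1 — edge-2 at 110 > 80. edge-2 crashes.
  edge-2 sheds 110 req/s to db-r, worker-2: 55 each.
    db-r: 20+55 = 75 ≤ 90
    worker-2: 80+55 = 135 > 120
Round 2 — worker-2 crashes.
  worker-2 sheds 135 req/s to cache-2: 135 each.
    cache-2: 10+135 = 145 > 70
Round 3 — cache-2 crashes.
  cache-2 sheds 145 req/s: no online neighbours, lost.
No further crashes.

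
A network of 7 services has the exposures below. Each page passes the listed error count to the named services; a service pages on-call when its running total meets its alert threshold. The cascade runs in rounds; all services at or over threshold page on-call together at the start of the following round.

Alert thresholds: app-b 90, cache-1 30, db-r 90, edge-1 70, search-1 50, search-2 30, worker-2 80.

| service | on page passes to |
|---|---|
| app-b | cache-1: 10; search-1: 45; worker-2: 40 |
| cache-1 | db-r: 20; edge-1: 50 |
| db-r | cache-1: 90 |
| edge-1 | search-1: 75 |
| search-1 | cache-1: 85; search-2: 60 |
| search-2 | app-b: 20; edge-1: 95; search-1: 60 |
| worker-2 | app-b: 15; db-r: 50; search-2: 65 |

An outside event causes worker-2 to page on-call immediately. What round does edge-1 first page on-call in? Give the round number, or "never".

Round 1 — worker-2 pages on-call (initial).
  app-b: +15 → 15 < 90
  db-r: +50 → 50 < 90
  search-2: +65 → 65 ≥ 30
Round 2 — search-2 pages on-call.
  app-b: +20 → 35 < 90
  edge-1: +95 → 95 ≥ 70
  search-1: +60 → 60 ≥ 50
Round 3 — edge-1, search-1 page on-call.
  cache-1: +85 → 85 ≥ 30
Round 4 — cache-1 pages on-call.
  db-r: +20 → 70 < 90
No further pages.

3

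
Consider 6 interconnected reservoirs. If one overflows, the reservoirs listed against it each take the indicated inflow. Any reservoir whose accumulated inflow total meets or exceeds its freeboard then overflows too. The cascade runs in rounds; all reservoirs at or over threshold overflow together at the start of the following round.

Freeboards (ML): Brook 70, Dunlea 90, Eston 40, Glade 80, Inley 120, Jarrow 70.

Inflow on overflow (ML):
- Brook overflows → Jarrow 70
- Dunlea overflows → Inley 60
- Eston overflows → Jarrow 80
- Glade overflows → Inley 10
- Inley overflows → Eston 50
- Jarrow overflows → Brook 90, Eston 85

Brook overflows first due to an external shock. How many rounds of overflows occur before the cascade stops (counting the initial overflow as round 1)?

3

Round 1 — Brook overflows (initial).
  Jarrow: +70 → 70 ≥ 70
Round 2 — Jarrow overflows.
  Eston: +85 → 85 ≥ 40
Round 3 — Eston overflows.
No further overflows.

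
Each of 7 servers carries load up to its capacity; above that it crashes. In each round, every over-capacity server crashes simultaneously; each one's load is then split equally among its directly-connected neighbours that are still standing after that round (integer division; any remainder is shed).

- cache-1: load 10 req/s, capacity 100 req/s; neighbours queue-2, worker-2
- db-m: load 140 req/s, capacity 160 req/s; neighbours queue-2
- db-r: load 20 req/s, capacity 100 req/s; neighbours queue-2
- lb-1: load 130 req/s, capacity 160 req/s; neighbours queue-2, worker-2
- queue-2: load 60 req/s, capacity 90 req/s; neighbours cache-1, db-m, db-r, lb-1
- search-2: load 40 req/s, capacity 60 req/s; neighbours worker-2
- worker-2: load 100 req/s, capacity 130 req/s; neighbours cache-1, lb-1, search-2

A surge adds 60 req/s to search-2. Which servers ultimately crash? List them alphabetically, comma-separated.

Round 1 — search-2 at 100 > 60. search-2 crashes.
  search-2 sheds 100 req/s to worker-2: 100 each.
    worker-2: 100+100 = 200 > 130
Round 2 — worker-2 crashes.
  worker-2 sheds 200 req/s to cache-1, lb-1: 100 each.
    cache-1: 10+100 = 110 > 100
    lb-1: 130+100 = 230 > 160
Round 3 — cache-1, lb-1 crash.
  cache-1 sheds 110 req/s to queue-2: 110 each.
    queue-2: 60+110 = 170 > 90
  lb-1 sheds 230 req/s to queue-2: 230 each.
    queue-2: 170+230 = 400 > 90
Round 4 — queue-2 crashes.
  queue-2 sheds 400 req/s to db-m, db-r: 200 each.
    db-m: 140+200 = 340 > 160
    db-r: 20+200 = 220 > 100
Round 5 — db-m, db-r crash.
  db-m sheds 340 req/s: no online neighbours, lost.
  db-r sheds 220 req/s: no online neighbours, lost.
No further crashes.

cache-1, db-m, db-r, lb-1, queue-2, search-2, worker-2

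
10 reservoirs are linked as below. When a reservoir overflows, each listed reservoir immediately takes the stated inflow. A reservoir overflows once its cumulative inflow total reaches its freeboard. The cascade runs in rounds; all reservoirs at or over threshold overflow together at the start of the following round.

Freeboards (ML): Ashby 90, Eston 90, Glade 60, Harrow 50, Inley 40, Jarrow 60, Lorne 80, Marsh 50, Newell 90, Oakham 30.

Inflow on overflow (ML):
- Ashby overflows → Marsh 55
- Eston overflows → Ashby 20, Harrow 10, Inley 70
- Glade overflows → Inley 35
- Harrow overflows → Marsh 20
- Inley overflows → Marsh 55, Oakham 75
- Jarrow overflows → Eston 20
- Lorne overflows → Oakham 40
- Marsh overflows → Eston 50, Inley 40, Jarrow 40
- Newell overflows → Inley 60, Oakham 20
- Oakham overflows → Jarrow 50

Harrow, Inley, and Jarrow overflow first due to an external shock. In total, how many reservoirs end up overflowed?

5

Round 1 — Harrow, Inley, Jarrow overflow (initial).
  Eston: +20 → 20 < 90
  Marsh: +20+55 → 75 ≥ 50
  Oakham: +75 → 75 ≥ 30
Round 2 — Marsh, Oakham overflow.
  Eston: +50 → 70 < 90
No further overflows.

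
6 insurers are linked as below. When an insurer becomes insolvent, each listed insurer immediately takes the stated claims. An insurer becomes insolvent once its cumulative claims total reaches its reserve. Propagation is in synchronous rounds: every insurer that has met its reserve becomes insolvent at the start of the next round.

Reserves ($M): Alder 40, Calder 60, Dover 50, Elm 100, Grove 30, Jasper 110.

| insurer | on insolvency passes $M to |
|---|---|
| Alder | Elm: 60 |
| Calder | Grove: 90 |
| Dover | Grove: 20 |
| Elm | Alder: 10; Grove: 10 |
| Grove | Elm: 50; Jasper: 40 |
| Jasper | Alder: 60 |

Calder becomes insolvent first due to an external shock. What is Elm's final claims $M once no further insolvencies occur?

Round 1 — Calder becomes insolvent (initial).
  Grove: +90 → 90 ≥ 30
Round 2 — Grove becomes insolvent.
  Elm: +50 → 50 < 100
  Jasper: +40 → 40 < 110
No further insolvencies.

50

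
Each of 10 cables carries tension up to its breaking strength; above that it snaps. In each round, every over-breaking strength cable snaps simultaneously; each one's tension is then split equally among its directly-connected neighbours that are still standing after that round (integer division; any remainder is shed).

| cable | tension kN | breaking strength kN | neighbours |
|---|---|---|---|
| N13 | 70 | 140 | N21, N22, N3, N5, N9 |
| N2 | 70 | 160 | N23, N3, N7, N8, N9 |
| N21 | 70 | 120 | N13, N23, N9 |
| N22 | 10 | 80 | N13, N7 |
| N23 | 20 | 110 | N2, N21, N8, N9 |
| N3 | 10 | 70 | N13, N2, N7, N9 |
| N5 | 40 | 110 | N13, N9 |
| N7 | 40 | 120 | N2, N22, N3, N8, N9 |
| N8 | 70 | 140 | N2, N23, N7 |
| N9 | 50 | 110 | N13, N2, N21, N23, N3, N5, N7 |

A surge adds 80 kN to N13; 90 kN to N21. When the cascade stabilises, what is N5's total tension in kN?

110

Round 1 — N13 at 150 > 140; N21 at 160 > 120. N13, N21 snap.
  N13 sheds 150 kN to N22, N3, N5, N9: 37 each (2 lost).
    N22: 10+37 = 47 ≤ 80
    N3: 10+37 = 47 ≤ 70
    N5: 40+37 = 77 ≤ 110
    N9: 50+37 = 87 ≤ 110
  N21 sheds 160 kN to N23, N9: 80 each.
    N23: 20+80 = 100 ≤ 110
    N9: 87+80 = 167 > 110
Round 2 — N9 snaps.
  N9 sheds 167 kN to N2, N23, N3, N5, N7: 33 each (2 lost).
    N2: 70+33 = 103 ≤ 160
    N23: 100+33 = 133 > 110
    N3: 47+33 = 80 > 70
    N5: 77+33 = 110 ≤ 110
    N7: 40+33 = 73 ≤ 120
Round 3 — N23, N3 snap.
  N23 sheds 133 kN to N2, N8: 66 each (1 lost).
    N2: 103+66 = 169 > 160
    N8: 70+66 = 136 ≤ 140
  N3 sheds 80 kN to N2, N7: 40 each.
    N2: 169+40 = 209 > 160
    N7: 73+40 = 113 ≤ 120
Round 4 — N2 snaps.
  N2 sheds 209 kN to N7, N8: 104 each (1 lost).
    N7: 113+104 = 217 > 120
    N8: 136+104 = 240 > 140
Round 5 — N7, N8 snap.
  N7 sheds 217 kN to N22: 217 each.
    N22: 47+217 = 264 > 80
  N8 sheds 240 kN: no online neighbours, lost.
Round 6 — N22 snaps.
  N22 sheds 264 kN: no online neighbours, lost.
No further breaks.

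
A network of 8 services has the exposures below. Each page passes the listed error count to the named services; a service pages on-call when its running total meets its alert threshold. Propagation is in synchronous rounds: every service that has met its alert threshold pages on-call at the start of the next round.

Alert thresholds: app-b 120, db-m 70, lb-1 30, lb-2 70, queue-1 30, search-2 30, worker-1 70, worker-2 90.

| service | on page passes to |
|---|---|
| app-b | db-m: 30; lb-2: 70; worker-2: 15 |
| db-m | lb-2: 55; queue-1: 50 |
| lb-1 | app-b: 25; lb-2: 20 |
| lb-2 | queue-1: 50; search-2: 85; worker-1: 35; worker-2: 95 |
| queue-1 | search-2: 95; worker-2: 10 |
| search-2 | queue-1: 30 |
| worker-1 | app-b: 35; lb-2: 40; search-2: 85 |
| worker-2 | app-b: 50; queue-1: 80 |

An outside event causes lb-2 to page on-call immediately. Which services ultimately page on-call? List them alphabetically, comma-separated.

Round 1 — lb-2 pages on-call (initial).
  queue-1: +50 → 50 ≥ 30
  search-2: +85 → 85 ≥ 30
  worker-1: +35 → 35 < 70
  worker-2: +95 → 95 ≥ 90
Round 2 — queue-1, search-2, worker-2 page on-call.
  app-b: +50 → 50 < 120
No further pages.

lb-2, queue-1, search-2, worker-2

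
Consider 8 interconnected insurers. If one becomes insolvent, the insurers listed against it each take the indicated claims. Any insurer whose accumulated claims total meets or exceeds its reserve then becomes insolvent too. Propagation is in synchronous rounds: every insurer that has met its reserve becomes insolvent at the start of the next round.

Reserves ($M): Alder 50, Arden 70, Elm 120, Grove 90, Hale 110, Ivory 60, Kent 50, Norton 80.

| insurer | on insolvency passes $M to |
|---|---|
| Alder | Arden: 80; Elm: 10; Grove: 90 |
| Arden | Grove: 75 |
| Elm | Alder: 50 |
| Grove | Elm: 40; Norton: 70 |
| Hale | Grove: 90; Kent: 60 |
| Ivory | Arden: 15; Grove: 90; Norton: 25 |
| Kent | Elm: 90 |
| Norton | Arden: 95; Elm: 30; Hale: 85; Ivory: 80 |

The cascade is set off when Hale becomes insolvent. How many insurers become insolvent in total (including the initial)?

Round 1 — Hale becomes insolvent (initial).
  Grove: +90 → 90 ≥ 90
  Kent: +60 → 60 ≥ 50
Round 2 — Grove, Kent become insolvent.
  Elm: +40+90 → 130 ≥ 120
  Norton: +70 → 70 < 80
Round 3 — Elm becomes insolvent.
  Alder: +50 → 50 ≥ 50
Round 4 — Alder becomes insolvent.
  Arden: +80 → 80 ≥ 70
Round 5 — Arden becomes insolvent.
No further insolvencies.

6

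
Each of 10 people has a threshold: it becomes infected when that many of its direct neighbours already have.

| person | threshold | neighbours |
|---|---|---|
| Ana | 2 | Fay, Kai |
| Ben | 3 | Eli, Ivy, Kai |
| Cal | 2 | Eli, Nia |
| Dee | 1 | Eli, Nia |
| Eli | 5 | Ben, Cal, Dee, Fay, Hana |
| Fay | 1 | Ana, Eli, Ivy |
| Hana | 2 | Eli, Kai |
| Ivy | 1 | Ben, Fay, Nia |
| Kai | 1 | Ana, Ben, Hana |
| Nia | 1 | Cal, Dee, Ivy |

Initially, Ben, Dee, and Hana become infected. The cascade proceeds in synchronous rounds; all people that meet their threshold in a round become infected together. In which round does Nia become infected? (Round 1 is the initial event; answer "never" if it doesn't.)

Round 1 — Ben, Dee, Hana become infected (initial).
Round 2 — checking thresholds:
  Eli: 3 of 5 neighbours < 5, below threshold.
  Ivy: 1 of 3 neighbours ≥ 1, becomes infected.
  Kai: 2 of 3 neighbours ≥ 1, becomes infected.
  Nia: 1 of 3 neighbours ≥ 1, becomes infected.
Round 3 — checking thresholds:
  Ana: 1 of 2 neighbours < 2, below threshold.
  Cal: 1 of 2 neighbours < 2, below threshold.
  Eli: 3 of 5 neighbours < 5, below threshold.
  Fay: 1 of 3 neighbours ≥ 1, becomes infected.
Round 4 — checking thresholds:
  Ana: 2 of 2 neighbours ≥ 2, becomes infected.
  Cal: 1 of 2 neighbours < 2, below threshold.
  Eli: 4 of 5 neighbours < 5, below threshold.
Round 5 — no new infections; cascade stops.

2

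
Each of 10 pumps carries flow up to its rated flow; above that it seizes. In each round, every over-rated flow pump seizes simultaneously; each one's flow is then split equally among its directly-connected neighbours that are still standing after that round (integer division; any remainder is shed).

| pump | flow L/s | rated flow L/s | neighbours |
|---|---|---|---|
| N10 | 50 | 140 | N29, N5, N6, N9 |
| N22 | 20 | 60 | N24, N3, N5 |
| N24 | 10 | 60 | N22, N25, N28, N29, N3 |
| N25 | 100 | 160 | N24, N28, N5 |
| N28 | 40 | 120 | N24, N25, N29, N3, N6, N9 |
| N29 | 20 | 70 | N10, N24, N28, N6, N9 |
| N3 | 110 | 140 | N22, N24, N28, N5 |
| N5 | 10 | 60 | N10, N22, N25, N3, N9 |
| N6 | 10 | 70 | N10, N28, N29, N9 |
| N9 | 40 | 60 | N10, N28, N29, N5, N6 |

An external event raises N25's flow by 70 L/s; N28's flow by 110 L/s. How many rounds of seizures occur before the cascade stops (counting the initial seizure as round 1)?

4

Round 1 — N25 at 170 > 160; N28 at 150 > 120. N25, N28 seize.
  N25 sheds 170 L/s to N24, N5: 85 each.
    N24: 10+85 = 95 > 60
    N5: 10+85 = 95 > 60
  N28 sheds 150 L/s to N24, N29, N3, N6, N9: 30 each.
    N24: 95+30 = 125 > 60
    N29: 20+30 = 50 ≤ 70
    N3: 110+30 = 140 ≤ 140
    N6: 10+30 = 40 ≤ 70
    N9: 40+30 = 70 > 60
Round 2 — N24, N5, N9 seize.
  N24 sheds 125 L/s to N22, N29, N3: 41 each (2 lost).
    N22: 20+41 = 61 > 60
    N29: 50+41 = 91 > 70
    N3: 140+41 = 181 > 140
  N5 sheds 95 L/s to N10, N22, N3: 31 each (2 lost).
    N10: 50+31 = 81 ≤ 140
    N22: 61+31 = 92 > 60
    N3: 181+31 = 212 > 140
  N9 sheds 70 L/s to N10, N29, N6: 23 each (1 lost).
    N10: 81+23 = 104 ≤ 140
    N29: 91+23 = 114 > 70
    N6: 40+23 = 63 ≤ 70
Round 3 — N22, N29, N3 seize.
  N22 sheds 92 L/s: no online neighbours, lost.
  N29 sheds 114 L/s to N10, N6: 57 each.
    N10: 104+57 = 161 > 140
    N6: 63+57 = 120 > 70
  N3 sheds 212 L/s: no online neighbours, lost.
Round 4 — N10, N6 seize.
  N10 sheds 161 L/s: no online neighbours, lost.
  N6 sheds 120 L/s: no online neighbours, lost.
No further seizures.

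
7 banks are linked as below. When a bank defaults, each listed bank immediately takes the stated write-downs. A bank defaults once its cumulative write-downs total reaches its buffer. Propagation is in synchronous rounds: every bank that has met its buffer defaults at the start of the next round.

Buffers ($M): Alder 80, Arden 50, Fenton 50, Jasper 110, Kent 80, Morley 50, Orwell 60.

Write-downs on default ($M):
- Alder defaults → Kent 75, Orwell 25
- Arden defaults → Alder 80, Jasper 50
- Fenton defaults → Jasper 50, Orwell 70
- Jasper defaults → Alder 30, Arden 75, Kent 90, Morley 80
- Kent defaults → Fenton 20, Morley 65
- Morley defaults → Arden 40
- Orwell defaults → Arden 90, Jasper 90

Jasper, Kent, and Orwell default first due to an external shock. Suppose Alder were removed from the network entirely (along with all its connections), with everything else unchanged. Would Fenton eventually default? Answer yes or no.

no

With Alder removed:
Round 1 — Jasper, Kent, Orwell default (initial).
  Arden: +75+90 → 165 ≥ 50
  Fenton: +20 → 20 < 50
  Morley: +80+65 → 145 ≥ 50
Round 2 — Arden, Morley default.
No further defaults.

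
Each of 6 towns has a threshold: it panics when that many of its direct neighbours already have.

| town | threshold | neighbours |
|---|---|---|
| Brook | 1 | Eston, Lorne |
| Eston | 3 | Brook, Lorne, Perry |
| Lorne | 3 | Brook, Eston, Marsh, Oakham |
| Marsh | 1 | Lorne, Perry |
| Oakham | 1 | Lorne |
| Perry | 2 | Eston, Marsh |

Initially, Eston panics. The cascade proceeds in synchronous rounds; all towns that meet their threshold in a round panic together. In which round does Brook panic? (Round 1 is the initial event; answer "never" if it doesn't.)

2

Round 1 — Eston panics (initial).
Round 2 — checking thresholds:
  Brook: 1 of 2 neighbours ≥ 1, panics.
  Lorne: 1 of 4 neighbours < 3, below threshold.
  Perry: 1 of 2 neighbours < 2, below threshold.
Round 3 — no new panics; cascade stops.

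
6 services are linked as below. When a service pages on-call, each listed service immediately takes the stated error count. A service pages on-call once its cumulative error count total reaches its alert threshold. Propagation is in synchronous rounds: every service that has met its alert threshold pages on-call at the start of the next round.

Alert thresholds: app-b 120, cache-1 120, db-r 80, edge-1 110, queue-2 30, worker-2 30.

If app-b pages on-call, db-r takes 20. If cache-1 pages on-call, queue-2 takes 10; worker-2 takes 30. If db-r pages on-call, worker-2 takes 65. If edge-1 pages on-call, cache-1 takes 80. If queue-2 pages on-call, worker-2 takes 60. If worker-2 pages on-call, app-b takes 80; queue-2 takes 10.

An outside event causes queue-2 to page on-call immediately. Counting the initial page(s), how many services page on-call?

2

Round 1 — queue-2 pages on-call (initial).
  worker-2: +60 → 60 ≥ 30
Round 2 — worker-2 pages on-call.
  app-b: +80 → 80 < 120
No further pages.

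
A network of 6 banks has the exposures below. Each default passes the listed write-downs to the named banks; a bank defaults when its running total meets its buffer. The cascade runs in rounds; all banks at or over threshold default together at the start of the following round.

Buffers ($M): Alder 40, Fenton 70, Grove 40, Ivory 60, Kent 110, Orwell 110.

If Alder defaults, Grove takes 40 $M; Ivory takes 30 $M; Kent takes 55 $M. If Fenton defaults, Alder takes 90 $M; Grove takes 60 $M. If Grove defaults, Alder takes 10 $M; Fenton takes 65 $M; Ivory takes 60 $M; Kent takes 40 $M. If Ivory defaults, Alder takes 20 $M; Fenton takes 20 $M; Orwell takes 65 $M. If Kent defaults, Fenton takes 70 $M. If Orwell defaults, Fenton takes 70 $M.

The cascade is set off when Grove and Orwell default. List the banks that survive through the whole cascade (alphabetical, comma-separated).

Kent

Round 1 — Grove, Orwell default (initial).
  Alder: +10 → 10 < 40
  Fenton: +65+70 → 135 ≥ 70
  Ivory: +60 → 60 ≥ 60
  Kent: +40 → 40 < 110
Round 2 — Fenton, Ivory default.
  Alder: +90+20 → 120 ≥ 40
Round 3 — Alder defaults.
  Kent: +55 → 95 < 110
No further defaults.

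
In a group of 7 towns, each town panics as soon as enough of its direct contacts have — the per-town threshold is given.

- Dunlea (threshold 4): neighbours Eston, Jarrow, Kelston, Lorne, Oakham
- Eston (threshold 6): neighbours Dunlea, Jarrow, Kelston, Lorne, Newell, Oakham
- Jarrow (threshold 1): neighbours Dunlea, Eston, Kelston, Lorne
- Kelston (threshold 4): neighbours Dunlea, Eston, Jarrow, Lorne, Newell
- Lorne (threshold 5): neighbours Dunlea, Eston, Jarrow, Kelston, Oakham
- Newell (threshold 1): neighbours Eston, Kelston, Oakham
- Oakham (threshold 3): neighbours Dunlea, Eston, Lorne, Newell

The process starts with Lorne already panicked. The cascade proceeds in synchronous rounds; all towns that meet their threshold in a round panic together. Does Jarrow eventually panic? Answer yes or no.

Round 1 — Lorne panics (initial).
Round 2 — checking thresholds:
  Dunlea: 1 of 5 neighbours < 4, not yet.
  Eston: 1 of 6 neighbours < 6, not yet.
  Jarrow: 1 of 4 neighbours ≥ 1, panics.
  Kelston: 1 of 5 neighbours < 4, not yet.
  Oakham: 1 of 4 neighbours < 3, not yet.
Round 3 — no new panics; cascade stops.

yes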